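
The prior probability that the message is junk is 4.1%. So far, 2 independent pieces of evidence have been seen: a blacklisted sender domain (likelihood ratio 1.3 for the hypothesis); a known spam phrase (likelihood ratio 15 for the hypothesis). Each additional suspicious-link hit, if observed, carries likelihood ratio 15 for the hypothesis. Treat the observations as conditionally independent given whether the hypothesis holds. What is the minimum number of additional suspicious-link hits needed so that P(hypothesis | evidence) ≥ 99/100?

2

Prior odds = 0.041/0.959 = 41/959.
Combined Bayes factor of the evidence already in hand = 1.3 × 15 = 19.5.
Odds after that evidence = (41/959) × 19.5 = 1599/1918.
Target odds = 0.99/0.01 = 99.
Need 15ⁿ ≥ 99 ÷ (1599/1918) = 63294/533.
15¹ = 15 falls short of 63294/533 but 15² = 225 reaches it, so n = 2.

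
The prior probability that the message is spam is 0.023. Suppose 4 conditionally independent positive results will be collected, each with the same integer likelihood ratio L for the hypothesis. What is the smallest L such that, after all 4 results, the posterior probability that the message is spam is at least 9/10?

5

Prior odds = 0.023/0.977 = 23/977.
Target odds = 0.9/0.1 = 9.
Need L⁴ ≥ 9 ÷ (23/977) = 8793/23.
4⁴ = 256 < 8793/23 ≤ 625 = 5⁴, so L = 5.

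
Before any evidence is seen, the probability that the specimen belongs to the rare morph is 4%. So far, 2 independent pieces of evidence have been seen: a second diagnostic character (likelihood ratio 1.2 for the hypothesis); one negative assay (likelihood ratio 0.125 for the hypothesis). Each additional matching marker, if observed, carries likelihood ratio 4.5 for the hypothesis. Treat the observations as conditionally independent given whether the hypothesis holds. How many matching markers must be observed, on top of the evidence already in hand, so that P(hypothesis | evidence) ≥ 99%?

7

Prior odds = 0.04/0.96 = 1/24.
Combined Bayes factor of the evidence already in hand = 1.2 × 0.125 = 0.15.
Odds after that evidence = (1/24) × 0.15 = 0.00625.
Target odds = 0.99/0.01 = 99.
Need 4.5ⁿ ≥ 99 ÷ 0.00625 = 15840.
4.5⁶ = 8303.765625 falls short of 15840 but 4.5⁷ = 4782969/128 reaches it, so n = 7.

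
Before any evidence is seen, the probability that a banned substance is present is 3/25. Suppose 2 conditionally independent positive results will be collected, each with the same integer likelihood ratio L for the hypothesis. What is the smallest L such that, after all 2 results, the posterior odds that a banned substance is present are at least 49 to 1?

19

Prior odds = 0.12/0.88 = 3/22.
Target odds = 49.
Need L² ≥ 49 ÷ (3/22) = 1078/3.
18² = 324 < 1078/3 ≤ 361 = 19², so L = 19.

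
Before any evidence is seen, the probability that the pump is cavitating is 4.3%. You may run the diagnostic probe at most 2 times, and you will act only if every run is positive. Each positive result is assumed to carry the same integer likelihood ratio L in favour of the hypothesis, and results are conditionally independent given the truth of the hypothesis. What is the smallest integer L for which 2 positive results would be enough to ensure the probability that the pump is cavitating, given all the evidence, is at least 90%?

Prior odds = 0.043/0.957 = 43/957.
Target odds = 0.9/0.1 = 9.
Need L² ≥ 9 ÷ (43/957) = 8613/43.
14² = 196 < 8613/43 ≤ 225 = 15², so L = 15.

15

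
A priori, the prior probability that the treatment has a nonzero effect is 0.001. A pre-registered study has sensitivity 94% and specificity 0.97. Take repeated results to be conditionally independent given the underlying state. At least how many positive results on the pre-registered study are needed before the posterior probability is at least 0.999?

5

Prior odds = 0.001/0.999 = 1/999.
False-positive rate = 1 − 0.97 = 0.03; likelihood ratio of a positive = 0.94/0.03 = 94/3.
Target posterior odds = 0.999/0.001 = 999.
Need (1/999) × (94/3)ⁿ ≥ 999, i.e. (94/3)ⁿ ≥ 998001.
(94/3)⁴ = 78074896/81 falls short of 998001 but (94/3)⁵ ≈3.02018e+07 reaches it, so n = 5.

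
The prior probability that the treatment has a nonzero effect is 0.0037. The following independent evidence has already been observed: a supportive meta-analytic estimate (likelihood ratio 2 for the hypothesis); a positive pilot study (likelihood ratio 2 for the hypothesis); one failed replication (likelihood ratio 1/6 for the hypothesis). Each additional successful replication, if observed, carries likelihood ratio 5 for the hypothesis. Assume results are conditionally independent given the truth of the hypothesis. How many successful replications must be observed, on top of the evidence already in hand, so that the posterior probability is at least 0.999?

Prior odds = 0.0037/0.9963 = 37/9963.
Combined Bayes factor of the evidence already in hand = 2 × 2 × (1/6) = 2/3.
Odds after that evidence = (37/9963) × 2/3 = 74/29889.
Target odds = 0.999/0.001 = 999.
Need 5ⁿ ≥ 999 ÷ (74/29889) = 403501.5.
5⁸ = 390625 falls short of 403501.5 but 5⁹ = 1953125 reaches it, so n = 9.

9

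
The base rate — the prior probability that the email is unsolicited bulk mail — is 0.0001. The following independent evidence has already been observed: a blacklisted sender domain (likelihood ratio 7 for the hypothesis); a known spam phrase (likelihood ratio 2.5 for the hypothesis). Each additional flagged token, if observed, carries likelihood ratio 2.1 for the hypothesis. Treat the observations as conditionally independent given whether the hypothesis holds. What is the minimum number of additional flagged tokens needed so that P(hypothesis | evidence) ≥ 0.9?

12

Prior odds = 0.0001/0.9999 = 1/9999.
Combined Bayes factor of the evidence already in hand = 7 × 2.5 = 17.5.
Odds after that evidence = (1/9999) × 17.5 = 35/19998.
Target odds = 0.9/0.1 = 9.
Need 2.1ⁿ ≥ 9 ÷ (35/19998) = 179982/35.
2.1¹¹ ≈3502.78 falls short of 179982/35 but 2.1¹² ≈7355.83 reaches it, so n = 12.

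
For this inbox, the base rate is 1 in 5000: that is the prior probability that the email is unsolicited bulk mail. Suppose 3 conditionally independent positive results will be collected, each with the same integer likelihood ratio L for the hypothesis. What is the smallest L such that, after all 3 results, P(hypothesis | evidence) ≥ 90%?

36

Prior odds = 0.0002/0.9998 = 1/4999.
Target odds = 0.9/0.1 = 9.
Need L³ ≥ 9 ÷ (1/4999) = 44991.
35³ = 42875 < 44991 ≤ 46656 = 36³, so L = 36.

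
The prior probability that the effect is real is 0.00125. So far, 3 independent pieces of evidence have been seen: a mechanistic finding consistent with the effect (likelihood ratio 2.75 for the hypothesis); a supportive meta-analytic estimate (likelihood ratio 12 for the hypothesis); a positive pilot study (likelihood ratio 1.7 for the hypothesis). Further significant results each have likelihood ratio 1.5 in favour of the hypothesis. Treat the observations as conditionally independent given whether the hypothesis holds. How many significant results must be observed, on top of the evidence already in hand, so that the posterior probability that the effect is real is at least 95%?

Prior odds = 0.00125/0.99875 = 1/799.
Combined Bayes factor of the evidence already in hand = 2.75 × 12 × 1.7 = 56.1.
Odds after that evidence = (1/799) × 56.1 = 33/470.
Target odds = 0.95/0.05 = 19.
Need 1.5ⁿ ≥ 19 ÷ (33/470) = 8930/33.
1.5¹³ = 1594323/8192 falls short of 8930/33 but 1.5¹⁴ = 4782969/16384 reaches it, so n = 14.

14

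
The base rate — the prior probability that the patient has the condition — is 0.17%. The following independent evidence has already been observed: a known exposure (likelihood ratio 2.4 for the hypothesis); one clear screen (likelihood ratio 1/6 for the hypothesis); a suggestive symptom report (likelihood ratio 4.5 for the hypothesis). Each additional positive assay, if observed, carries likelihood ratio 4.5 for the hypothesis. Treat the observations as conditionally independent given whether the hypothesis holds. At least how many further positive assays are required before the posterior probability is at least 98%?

Prior odds = 0.0017/0.9983 = 17/9983.
Combined Bayes factor of the evidence already in hand = 2.4 × (1/6) × 4.5 = 1.8.
Odds after that evidence = (17/9983) × 1.8 = 153/49915.
Target odds = 0.98/0.02 = 49.
Need 4.5ⁿ ≥ 49 ÷ (153/49915) = 2445835/153.
4.5⁶ = 8303.765625 falls short of 2445835/153 but 4.5⁷ = 4782969/128 reaches it, so n = 7.

7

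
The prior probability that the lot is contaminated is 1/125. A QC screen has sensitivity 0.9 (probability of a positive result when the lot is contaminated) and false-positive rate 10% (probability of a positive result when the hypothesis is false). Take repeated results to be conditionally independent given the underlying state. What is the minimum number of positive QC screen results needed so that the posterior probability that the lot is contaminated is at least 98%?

4

Prior odds: 0.008 ÷ 0.992 = 1/124.
Likelihood ratio of a positive result = 0.9/0.1 = 9.
Target odds: 0.98 ÷ 0.02 = 49.
Need (1/124) × 9ⁿ ≥ 49, i.e. 9ⁿ ≥ 6076.
9³ = 729 falls short of 6076 but 9⁴ = 6561 reaches it, so n = 4.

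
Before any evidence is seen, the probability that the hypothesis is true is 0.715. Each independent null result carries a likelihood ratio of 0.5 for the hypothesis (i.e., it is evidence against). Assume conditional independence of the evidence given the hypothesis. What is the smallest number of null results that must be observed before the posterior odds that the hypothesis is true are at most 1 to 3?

Prior odds: 0.715 ÷ 0.285 = 143/57.
Likelihood ratio per null result = 0.5.
Target odds = 1/3.
Require 0.5ⁿ ≤ 1/3 ÷ (143/57) = 19/143.
0.5² = 0.25 is still above 19/143 but 0.5³ = 0.125 is at or below it, so n = 3.

3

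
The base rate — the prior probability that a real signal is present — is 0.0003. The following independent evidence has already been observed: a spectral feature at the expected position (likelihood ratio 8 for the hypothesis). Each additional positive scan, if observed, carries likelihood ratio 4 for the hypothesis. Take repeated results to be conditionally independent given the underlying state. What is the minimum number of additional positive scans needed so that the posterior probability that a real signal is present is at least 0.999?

10

Prior odds = 0.0003/0.9997 = 3/9997.
Bayes factor of the evidence already in hand = 8.
Odds after that evidence = (3/9997) × 8 = 24/9997.
Target odds = 0.999/0.001 = 999.
Need 4ⁿ ≥ 999 ÷ (24/9997) = 416125.125.
4⁹ = 262144 falls short of 416125.125 but 4¹⁰ = 1048576 reaches it, so n = 10.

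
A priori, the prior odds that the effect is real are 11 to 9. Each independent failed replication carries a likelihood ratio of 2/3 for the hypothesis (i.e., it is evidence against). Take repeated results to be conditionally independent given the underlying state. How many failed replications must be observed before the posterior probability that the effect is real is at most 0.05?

8

Prior odds = 11/9.
Likelihood ratio per failed replication = 2/3.
Target odds: 0.05 ÷ 0.95 = 1/19.
Need (11/9) × (2/3)ⁿ ≤ 1/19, i.e. (2/3)ⁿ ≤ 9/209.
(2/3)⁷ = 128/2187 is still above 9/209 but (2/3)⁸ = 256/6561 is at or below it, so n = 8.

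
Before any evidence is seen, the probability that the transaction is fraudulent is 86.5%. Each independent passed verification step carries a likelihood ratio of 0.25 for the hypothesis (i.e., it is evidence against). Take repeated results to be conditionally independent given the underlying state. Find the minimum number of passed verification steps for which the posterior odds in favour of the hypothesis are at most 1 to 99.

5

Prior odds: 0.865 ÷ 0.135 = 173/27.
Likelihood ratio per passed verification step = 0.25.
Target odds = 1/99.
Need (173/27) × 0.25ⁿ ≤ 1/99, i.e. 0.25ⁿ ≤ 3/1903.
0.25⁴ = 0.00390625 is still above 3/1903 but 0.25⁵ = 1/1024 is at or below it, so n = 5.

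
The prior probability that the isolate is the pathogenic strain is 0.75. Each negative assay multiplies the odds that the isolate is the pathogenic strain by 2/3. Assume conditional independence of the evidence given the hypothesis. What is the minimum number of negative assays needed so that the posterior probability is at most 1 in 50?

Prior odds: 0.75 ÷ 0.25 = 3.
Likelihood ratio per negative assay = 2/3.
Target odds: 0.02 ÷ 0.98 = 1/49.
Need 3 × (2/3)ⁿ ≤ 1/49, i.e. (2/3)ⁿ ≤ 1/147.
(2/3)¹² = 4096/531441 is still above 1/147 but (2/3)¹³ = 8192/1594323 is at or below it, so n = 13.

13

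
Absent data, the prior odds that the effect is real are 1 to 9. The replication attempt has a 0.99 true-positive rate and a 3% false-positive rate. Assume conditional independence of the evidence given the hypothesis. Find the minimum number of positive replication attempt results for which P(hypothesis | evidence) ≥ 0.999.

Prior odds = 1/9.
Likelihood ratio of a positive result = 0.99/0.03 = 33.
Target posterior odds = 0.999/0.001 = 999.
Require 33ⁿ ≥ 999 ÷ (1/9) = 8991.
33² = 1089 falls short of 8991 but 33³ = 35937 reaches it, so n = 3.

3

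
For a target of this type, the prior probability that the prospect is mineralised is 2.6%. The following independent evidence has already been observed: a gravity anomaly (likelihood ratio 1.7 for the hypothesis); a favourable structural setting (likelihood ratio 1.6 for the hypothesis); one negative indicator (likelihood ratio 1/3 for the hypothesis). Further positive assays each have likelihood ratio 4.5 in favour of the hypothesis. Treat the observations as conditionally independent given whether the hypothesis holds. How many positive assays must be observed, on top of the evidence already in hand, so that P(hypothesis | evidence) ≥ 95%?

5

Prior odds = 0.026/0.974 = 13/487.
Combined Bayes factor of the evidence already in hand = 1.7 × 1.6 × (1/3) = 68/75.
Odds after that evidence = (13/487) × 68/75 = 884/36525.
Target odds = 0.95/0.05 = 19.
Need 4.5ⁿ ≥ 19 ÷ (884/36525) = 693975/884.
4.5⁴ = 410.0625 falls short of 693975/884 but 4.5⁵ = 1845.28125 reaches it, so n = 5.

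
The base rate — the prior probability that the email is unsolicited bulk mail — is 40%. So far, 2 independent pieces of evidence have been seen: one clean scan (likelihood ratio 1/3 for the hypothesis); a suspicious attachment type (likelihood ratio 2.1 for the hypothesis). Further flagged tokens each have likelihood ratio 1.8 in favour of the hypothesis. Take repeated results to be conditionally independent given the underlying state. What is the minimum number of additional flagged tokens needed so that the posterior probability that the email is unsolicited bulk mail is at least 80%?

4

Prior odds = 0.4/0.6 = 2/3.
Combined Bayes factor of the evidence already in hand = (1/3) × 2.1 = 0.7.
Odds after that evidence = (2/3) × 0.7 = 7/15.
Target odds = 0.8/0.2 = 4.
Need 1.8ⁿ ≥ 4 ÷ (7/15) = 60/7.
1.8³ = 5.832 falls short of 60/7 but 1.8⁴ = 10.4976 reaches it, so n = 4.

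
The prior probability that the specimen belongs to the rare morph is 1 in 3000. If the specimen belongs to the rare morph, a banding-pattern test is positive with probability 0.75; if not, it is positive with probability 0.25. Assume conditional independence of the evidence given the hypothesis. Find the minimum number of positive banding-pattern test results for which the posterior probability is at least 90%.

10

Prior odds = (1/3000)/(2999/3000) = 1/2999.
Likelihood ratio of a positive = 0.75/0.25 = 3.
Target odds: 0.9 ÷ 0.1 = 9.
Need (1/2999) × 3ⁿ ≥ 9, i.e. 3ⁿ ≥ 26991.
3⁹ = 19683 falls short of 26991 but 3¹⁰ = 59049 reaches it, so n = 10.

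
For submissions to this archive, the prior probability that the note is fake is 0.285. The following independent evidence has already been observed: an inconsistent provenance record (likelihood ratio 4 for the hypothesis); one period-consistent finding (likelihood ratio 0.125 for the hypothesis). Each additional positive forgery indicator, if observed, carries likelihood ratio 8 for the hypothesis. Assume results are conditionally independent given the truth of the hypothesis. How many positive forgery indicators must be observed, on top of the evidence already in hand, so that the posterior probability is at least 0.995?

Prior odds = 0.285/0.715 = 57/143.
Combined Bayes factor of the evidence already in hand = 4 × 0.125 = 0.5.
Odds after that evidence = (57/143) × 0.5 = 57/286.
Target odds = 0.995/0.005 = 199.
Need 8ⁿ ≥ 199 ÷ (57/286) = 56914/57.
8³ = 512 falls short of 56914/57 but 8⁴ = 4096 reaches it, so n = 4.

4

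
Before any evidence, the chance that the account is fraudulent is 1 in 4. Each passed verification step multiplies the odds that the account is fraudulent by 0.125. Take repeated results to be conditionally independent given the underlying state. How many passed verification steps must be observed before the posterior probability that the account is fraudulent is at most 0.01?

2

Prior odds = 0.25/0.75 = 1/3.
Likelihood ratio per passed verification step = 0.125.
Target odds: 0.01 ÷ 0.99 = 1/99.
Need (1/3) × 0.125ⁿ ≤ 1/99, i.e. 0.125ⁿ ≤ 1/33.
0.125¹ = 0.125 is still above 1/33 but 0.125² = 0.015625 is at or below it, so n = 2.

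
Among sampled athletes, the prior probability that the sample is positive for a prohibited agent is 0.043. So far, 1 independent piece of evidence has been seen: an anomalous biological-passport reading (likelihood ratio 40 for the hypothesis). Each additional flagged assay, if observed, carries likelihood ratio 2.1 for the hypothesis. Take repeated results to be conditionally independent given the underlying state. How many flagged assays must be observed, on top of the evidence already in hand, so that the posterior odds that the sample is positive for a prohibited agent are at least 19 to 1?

Prior odds = 0.043/0.957 = 43/957.
Bayes factor of the evidence already in hand = 40.
Odds after that evidence = (43/957) × 40 = 1720/957.
Target odds = 19.
Need 2.1ⁿ ≥ 19 ÷ (1720/957) = 18183/1720.
2.1³ = 9.261 falls short of 18183/1720 but 2.1⁴ = 19.4481 reaches it, so n = 4.

4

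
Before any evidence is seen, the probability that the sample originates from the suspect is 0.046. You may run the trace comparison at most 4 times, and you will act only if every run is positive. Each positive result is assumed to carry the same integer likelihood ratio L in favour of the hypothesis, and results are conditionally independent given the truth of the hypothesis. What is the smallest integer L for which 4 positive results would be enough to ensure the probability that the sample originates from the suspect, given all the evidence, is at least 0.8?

4

Prior odds = 0.046/0.954 = 23/477.
Target odds = 0.8/0.2 = 4.
Need L⁴ ≥ 4 ÷ (23/477) = 1908/23.
3⁴ = 81 < 1908/23 ≤ 256 = 4⁴, so L = 4.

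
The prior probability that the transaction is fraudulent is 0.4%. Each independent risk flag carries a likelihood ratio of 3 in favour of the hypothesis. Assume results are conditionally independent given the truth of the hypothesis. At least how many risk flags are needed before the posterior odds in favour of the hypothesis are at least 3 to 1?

Prior odds = 0.004/0.996 = 1/249.
Likelihood ratio per risk flag = 3.
Target odds = 3.
Need (1/249) × 3ⁿ ≥ 3, i.e. 3ⁿ ≥ 747.
3⁶ = 729 falls short of 747 but 3⁷ = 2187 reaches it, so n = 7.

7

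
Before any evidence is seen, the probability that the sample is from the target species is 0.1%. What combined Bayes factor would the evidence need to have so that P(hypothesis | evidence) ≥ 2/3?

Prior odds = 0.001/0.999 = 1/999.
Target odds = (2/3)/(1/3) = 2.
Required Bayes factor = 2 ÷ (1/999) = 1998.

1998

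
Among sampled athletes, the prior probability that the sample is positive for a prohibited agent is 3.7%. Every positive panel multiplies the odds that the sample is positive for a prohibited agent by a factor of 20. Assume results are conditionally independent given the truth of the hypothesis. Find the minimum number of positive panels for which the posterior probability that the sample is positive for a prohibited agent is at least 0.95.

Prior odds: 0.037 ÷ 0.963 = 37/963.
Likelihood ratio per positive panel = 20.
Target odds: 0.95 ÷ 0.05 = 19.
Need (37/963) × 20ⁿ ≥ 19, i.e. 20ⁿ ≥ 18297/37.
20² = 400 falls short of 18297/37 but 20³ = 8000 reaches it, so n = 3.

3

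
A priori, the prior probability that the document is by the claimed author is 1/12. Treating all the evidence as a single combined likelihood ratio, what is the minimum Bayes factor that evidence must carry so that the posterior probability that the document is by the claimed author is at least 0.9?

99

Prior odds = (1/12)/(11/12) = 1/11.
Target odds = 0.9/0.1 = 9.
Required Bayes factor = 9 ÷ (1/11) = 99.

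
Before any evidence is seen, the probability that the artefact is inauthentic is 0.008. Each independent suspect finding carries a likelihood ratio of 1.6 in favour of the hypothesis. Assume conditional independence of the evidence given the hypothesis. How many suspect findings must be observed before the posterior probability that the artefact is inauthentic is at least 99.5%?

22

Prior odds = 0.008/0.992 = 1/124.
Likelihood ratio per suspect finding = 1.6.
Target posterior odds = 0.995/0.005 = 199.
Need (1/124) × 1.6ⁿ ≥ 199, i.e. 1.6ⁿ ≥ 24676.
1.6²¹ ≈19342.8 falls short of 24676 but 1.6²² ≈30948.5 reaches it, so n = 22.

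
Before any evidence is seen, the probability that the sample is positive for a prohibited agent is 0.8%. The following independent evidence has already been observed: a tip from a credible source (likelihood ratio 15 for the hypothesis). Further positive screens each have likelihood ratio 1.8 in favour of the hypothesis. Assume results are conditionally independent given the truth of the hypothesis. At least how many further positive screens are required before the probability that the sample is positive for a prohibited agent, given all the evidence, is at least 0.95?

Prior odds = 0.008/0.992 = 1/124.
Bayes factor of the evidence already in hand = 15.
Odds after that evidence = (1/124) × 15 = 15/124.
Target odds = 0.95/0.05 = 19.
Need 1.8ⁿ ≥ 19 ÷ (15/124) = 2356/15.
1.8⁸ = 43046721/390625 falls short of 2356/15 but 1.8⁹ = 387420489/1953125 reaches it, so n = 9.

9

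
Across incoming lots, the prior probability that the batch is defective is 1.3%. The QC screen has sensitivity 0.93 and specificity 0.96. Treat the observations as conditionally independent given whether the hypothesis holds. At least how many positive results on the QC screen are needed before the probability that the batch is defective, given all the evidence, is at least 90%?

3

Prior odds = 0.013/0.987 = 13/987.
False-positive rate = 1 − 0.96 = 0.04; likelihood ratio of a positive = 0.93/0.04 = 23.25.
Target odds: 0.9 ÷ 0.1 = 9.
Require 23.25ⁿ ≥ 9 ÷ (13/987) = 8883/13.
23.25² = 540.5625 falls short of 8883/13 but 23.25³ = 804357/64 reaches it, so n = 3.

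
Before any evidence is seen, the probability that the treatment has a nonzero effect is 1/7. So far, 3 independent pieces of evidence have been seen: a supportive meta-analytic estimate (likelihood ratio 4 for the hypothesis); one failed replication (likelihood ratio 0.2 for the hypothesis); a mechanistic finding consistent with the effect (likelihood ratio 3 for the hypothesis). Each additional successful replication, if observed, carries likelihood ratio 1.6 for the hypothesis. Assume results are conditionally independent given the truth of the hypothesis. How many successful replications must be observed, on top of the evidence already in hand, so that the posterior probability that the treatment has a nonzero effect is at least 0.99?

12

Prior odds = (1/7)/(6/7) = 1/6.
Combined Bayes factor of the evidence already in hand = 4 × 0.2 × 3 = 2.4.
Odds after that evidence = (1/6) × 2.4 = 0.4.
Target odds = 0.99/0.01 = 99.
Need 1.6ⁿ ≥ 99 ÷ 0.4 = 247.5.
1.6¹¹ ≈175.922 falls short of 247.5 but 1.6¹² ≈281.475 reaches it, so n = 12.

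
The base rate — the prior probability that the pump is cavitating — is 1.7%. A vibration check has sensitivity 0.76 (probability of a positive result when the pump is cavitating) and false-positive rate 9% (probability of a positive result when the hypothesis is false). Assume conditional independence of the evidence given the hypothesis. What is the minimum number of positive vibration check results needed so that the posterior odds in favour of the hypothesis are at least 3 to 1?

Prior odds: 0.017 ÷ 0.983 = 17/983.
Likelihood ratio of a positive result = 0.76/0.09 = 76/9.
Target odds = 3.
Need (17/983) × (76/9)ⁿ ≥ 3, i.e. (76/9)ⁿ ≥ 2949/17.
(76/9)² = 5776/81 falls short of 2949/17 but (76/9)³ = 438976/729 reaches it, so n = 3.

3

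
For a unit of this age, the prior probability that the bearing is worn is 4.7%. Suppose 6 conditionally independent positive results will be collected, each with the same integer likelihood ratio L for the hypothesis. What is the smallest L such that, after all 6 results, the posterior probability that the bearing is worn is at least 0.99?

4

Prior odds = 0.047/0.953 = 47/953.
Target odds = 0.99/0.01 = 99.
Need L⁶ ≥ 99 ÷ (47/953) = 94347/47.
3⁶ = 729 < 94347/47 ≤ 4096 = 4⁶, so L = 4.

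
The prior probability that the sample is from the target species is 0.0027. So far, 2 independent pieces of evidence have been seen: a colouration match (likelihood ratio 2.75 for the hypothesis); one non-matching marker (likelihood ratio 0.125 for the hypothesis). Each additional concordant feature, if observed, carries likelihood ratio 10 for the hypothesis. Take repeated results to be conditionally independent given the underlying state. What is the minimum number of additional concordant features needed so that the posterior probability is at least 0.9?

Prior odds = 0.0027/0.9973 = 27/9973.
Combined Bayes factor of the evidence already in hand = 2.75 × 0.125 = 0.34375.
Odds after that evidence = (27/9973) × 0.34375 = 297/319136.
Target odds = 0.9/0.1 = 9.
Need 10ⁿ ≥ 9 ÷ (297/319136) = 319136/33.
10³ = 1000 falls short of 319136/33 but 10⁴ = 10000 reaches it, so n = 4.

4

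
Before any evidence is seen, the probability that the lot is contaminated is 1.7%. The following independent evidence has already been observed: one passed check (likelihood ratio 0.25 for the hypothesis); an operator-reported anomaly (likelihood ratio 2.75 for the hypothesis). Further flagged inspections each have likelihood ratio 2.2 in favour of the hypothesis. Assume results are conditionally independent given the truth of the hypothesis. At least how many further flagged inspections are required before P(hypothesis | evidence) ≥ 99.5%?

Prior odds = 0.017/0.983 = 17/983.
Combined Bayes factor of the evidence already in hand = 0.25 × 2.75 = 0.6875.
Odds after that evidence = (17/983) × 0.6875 = 187/15728.
Target odds = 0.995/0.005 = 199.
Need 2.2ⁿ ≥ 199 ÷ (187/15728) = 3129872/187.
2.2¹² ≈12855 falls short of 3129872/187 but 2.2¹³ ≈28281 reaches it, so n = 13.

13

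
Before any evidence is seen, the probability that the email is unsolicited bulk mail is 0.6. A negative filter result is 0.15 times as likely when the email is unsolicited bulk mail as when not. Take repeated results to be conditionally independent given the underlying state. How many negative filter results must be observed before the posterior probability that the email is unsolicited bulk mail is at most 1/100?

Prior odds: 0.6 ÷ 0.4 = 1.5.
Likelihood ratio per negative filter result = 0.15.
Target odds: 0.01 ÷ 0.99 = 1/99.
Need 1.5 × 0.15ⁿ ≤ 1/99, i.e. 0.15ⁿ ≤ 2/297.
0.15² = 0.0225 is still above 2/297 but 0.15³ = 0.003375 is at or below it, so n = 3.

3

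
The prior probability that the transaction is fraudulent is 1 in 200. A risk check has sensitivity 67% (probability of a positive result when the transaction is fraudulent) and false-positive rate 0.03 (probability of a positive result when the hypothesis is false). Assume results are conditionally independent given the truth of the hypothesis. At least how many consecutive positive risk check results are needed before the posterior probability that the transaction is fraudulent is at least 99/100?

Prior odds: 0.005 ÷ 0.995 = 1/199.
Likelihood ratio of a positive result = 0.67/0.03 = 67/3.
Target odds: 0.99 ÷ 0.01 = 99.
Need (1/199) × (67/3)ⁿ ≥ 99, i.e. (67/3)ⁿ ≥ 19701.
(67/3)³ = 300763/27 falls short of 19701 but (67/3)⁴ = 20151121/81 reaches it, so n = 4.

4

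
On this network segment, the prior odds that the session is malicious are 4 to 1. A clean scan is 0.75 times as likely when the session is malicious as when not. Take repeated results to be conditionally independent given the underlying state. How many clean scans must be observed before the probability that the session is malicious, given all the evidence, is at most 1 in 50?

19

Prior odds = 4.
Likelihood ratio per clean scan = 0.75.
Target odds: 0.02 ÷ 0.98 = 1/49.
Require 0.75ⁿ ≤ 1/49 ÷ 4 = 1/196.
0.75¹⁸ ≈0.00563771 is still above 1/196 but 0.75¹⁹ ≈0.00422828 is at or below it, so n = 19.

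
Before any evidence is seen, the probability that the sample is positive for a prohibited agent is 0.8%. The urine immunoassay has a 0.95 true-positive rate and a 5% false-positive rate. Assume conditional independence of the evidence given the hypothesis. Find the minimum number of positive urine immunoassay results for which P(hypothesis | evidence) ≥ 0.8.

3

Prior odds: 0.008 ÷ 0.992 = 1/124.
Likelihood ratio of a positive result = 0.95/0.05 = 19.
Target posterior odds = 0.8/0.2 = 4.
Require 19ⁿ ≥ 4 ÷ (1/124) = 496.
19² = 361 falls short of 496 but 19³ = 6859 reaches it, so n = 3.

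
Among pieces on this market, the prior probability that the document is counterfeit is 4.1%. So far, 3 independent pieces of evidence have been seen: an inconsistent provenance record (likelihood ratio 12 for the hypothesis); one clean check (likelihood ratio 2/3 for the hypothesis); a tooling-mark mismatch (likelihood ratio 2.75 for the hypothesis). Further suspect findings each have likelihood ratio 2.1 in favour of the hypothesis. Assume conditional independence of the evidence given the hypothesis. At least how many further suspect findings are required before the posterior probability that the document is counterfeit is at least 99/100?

Prior odds = 0.041/0.959 = 41/959.
Combined Bayes factor of the evidence already in hand = 12 × (2/3) × 2.75 = 22.
Odds after that evidence = (41/959) × 22 = 902/959.
Target odds = 0.99/0.01 = 99.
Need 2.1ⁿ ≥ 99 ÷ (902/959) = 8631/82.
2.1⁶ = 85766121/1000000 falls short of 8631/82 but 2.1⁷ ≈180.109 reaches it, so n = 7.

7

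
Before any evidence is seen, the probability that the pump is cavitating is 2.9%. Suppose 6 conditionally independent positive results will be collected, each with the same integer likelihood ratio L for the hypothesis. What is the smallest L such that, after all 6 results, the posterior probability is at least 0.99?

4

Prior odds = 0.029/0.971 = 29/971.
Target odds = 0.99/0.01 = 99.
Need L⁶ ≥ 99 ÷ (29/971) = 96129/29.
3⁶ = 729 < 96129/29 ≤ 4096 = 4⁶, so L = 4.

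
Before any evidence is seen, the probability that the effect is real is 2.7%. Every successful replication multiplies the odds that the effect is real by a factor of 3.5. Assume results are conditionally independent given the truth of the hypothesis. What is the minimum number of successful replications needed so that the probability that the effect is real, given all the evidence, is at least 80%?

4

Prior odds = 0.027/0.973 = 27/973.
Likelihood ratio per successful replication = 3.5.
Target posterior odds = 0.8/0.2 = 4.
Require 3.5ⁿ ≥ 4 ÷ (27/973) = 3892/27.
3.5³ = 42.875 falls short of 3892/27 but 3.5⁴ = 150.0625 reaches it, so n = 4.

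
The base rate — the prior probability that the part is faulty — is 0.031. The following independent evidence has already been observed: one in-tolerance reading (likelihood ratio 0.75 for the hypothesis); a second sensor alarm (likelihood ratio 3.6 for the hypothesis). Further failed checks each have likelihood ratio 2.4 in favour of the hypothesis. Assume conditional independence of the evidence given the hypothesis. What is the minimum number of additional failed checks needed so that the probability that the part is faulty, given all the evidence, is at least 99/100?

Prior odds = 0.031/0.969 = 31/969.
Combined Bayes factor of the evidence already in hand = 0.75 × 3.6 = 2.7.
Odds after that evidence = (31/969) × 2.7 = 279/3230.
Target odds = 0.99/0.01 = 99.
Need 2.4ⁿ ≥ 99 ÷ (279/3230) = 35530/31.
2.4⁸ = 429981696/390625 falls short of 35530/31 but 2.4⁹ ≈2641.81 reaches it, so n = 9.

9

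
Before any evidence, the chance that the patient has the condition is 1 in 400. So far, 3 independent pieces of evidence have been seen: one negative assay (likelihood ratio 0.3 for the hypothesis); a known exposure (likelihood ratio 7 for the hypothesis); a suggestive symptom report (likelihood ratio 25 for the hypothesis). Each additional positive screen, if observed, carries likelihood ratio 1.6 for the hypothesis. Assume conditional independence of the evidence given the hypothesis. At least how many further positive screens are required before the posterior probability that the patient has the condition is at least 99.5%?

Prior odds = 0.0025/0.9975 = 1/399.
Combined Bayes factor of the evidence already in hand = 0.3 × 7 × 25 = 52.5.
Odds after that evidence = (1/399) × 52.5 = 5/38.
Target odds = 0.995/0.005 = 199.
Need 1.6ⁿ ≥ 199 ÷ (5/38) = 1512.4.
1.6¹⁵ ≈1152.92 falls short of 1512.4 but 1.6¹⁶ ≈1844.67 reaches it, so n = 16.

16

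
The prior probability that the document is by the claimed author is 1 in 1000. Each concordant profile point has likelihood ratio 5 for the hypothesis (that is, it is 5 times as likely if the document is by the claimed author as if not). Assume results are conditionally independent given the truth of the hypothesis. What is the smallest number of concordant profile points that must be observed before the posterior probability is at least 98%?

7

Prior odds = 0.001/0.999 = 1/999.
Likelihood ratio per concordant profile point = 5.
Target posterior odds = 0.98/0.02 = 49.
Need (1/999) × 5ⁿ ≥ 49, i.e. 5ⁿ ≥ 48951.
5⁶ = 15625 falls short of 48951 but 5⁷ = 78125 reaches it, so n = 7.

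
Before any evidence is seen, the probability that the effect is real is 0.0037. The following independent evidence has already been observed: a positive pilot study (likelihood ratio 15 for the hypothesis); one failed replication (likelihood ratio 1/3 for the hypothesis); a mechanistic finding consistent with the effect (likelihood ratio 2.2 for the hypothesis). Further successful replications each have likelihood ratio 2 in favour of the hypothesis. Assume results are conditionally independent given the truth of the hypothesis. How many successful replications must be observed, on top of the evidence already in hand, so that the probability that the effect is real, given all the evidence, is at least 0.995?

Prior odds = 0.0037/0.9963 = 37/9963.
Combined Bayes factor of the evidence already in hand = 15 × (1/3) × 2.2 = 11.
Odds after that evidence = (37/9963) × 11 = 407/9963.
Target odds = 0.995/0.005 = 199.
Need 2ⁿ ≥ 199 ÷ (407/9963) = 1982637/407.
2¹² = 4096 falls short of 1982637/407 but 2¹³ = 8192 reaches it, so n = 13.

13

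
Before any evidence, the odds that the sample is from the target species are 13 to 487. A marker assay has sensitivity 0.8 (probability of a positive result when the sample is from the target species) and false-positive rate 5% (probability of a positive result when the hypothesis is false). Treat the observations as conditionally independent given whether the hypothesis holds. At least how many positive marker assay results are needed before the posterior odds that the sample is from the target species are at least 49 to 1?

Prior odds = 13/487.
Likelihood ratio of a positive result = 0.8/0.05 = 16.
Target odds = 49.
Require 16ⁿ ≥ 49 ÷ (13/487) = 23863/13.
16² = 256 falls short of 23863/13 but 16³ = 4096 reaches it, so n = 3.

3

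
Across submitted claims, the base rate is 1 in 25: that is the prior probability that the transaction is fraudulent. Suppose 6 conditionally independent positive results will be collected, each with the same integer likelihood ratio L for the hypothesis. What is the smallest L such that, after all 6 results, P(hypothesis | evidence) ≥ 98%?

4

Prior odds = 0.04/0.96 = 1/24.
Target odds = 0.98/0.02 = 49.
Need L⁶ ≥ 49 ÷ (1/24) = 1176.
3⁶ = 729 < 1176 ≤ 4096 = 4⁶, so L = 4.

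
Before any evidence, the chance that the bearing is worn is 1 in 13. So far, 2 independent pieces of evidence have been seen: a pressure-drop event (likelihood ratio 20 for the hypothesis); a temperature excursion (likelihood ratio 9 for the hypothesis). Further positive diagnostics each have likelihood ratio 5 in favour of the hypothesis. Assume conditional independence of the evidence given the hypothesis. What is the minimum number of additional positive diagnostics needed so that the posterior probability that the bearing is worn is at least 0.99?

Prior odds = (1/13)/(12/13) = 1/12.
Combined Bayes factor of the evidence already in hand = 20 × 9 = 180.
Odds after that evidence = (1/12) × 180 = 15.
Target odds = 0.99/0.01 = 99.
Need 5ⁿ ≥ 99 ÷ 15 = 6.6.
5¹ = 5 falls short of 6.6 but 5² = 25 reaches it, so n = 2.

2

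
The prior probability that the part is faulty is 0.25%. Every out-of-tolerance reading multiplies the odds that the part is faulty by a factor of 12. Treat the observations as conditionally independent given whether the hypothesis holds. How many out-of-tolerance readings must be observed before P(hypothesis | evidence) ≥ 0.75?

Prior odds: 0.0025 ÷ 0.9975 = 1/399.
Likelihood ratio per out-of-tolerance reading = 12.
Target posterior odds = 0.75/0.25 = 3.
Require 12ⁿ ≥ 3 ÷ (1/399) = 1197.
12² = 144 falls short of 1197 but 12³ = 1728 reaches it, so n = 3.

3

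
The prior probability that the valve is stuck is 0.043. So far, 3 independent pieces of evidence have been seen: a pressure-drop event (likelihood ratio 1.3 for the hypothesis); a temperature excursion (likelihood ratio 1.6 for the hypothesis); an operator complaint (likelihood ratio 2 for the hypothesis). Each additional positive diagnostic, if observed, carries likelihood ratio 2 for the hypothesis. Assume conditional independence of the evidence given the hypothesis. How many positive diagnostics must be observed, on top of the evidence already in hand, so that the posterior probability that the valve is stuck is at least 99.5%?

Prior odds = 0.043/0.957 = 43/957.
Combined Bayes factor of the evidence already in hand = 1.3 × 1.6 × 2 = 4.16.
Odds after that evidence = (43/957) × 4.16 = 4472/23925.
Target odds = 0.995/0.005 = 199.
Need 2ⁿ ≥ 199 ÷ (4472/23925) = 4761075/4472.
2¹⁰ = 1024 falls short of 4761075/4472 but 2¹¹ = 2048 reaches it, so n = 11.

11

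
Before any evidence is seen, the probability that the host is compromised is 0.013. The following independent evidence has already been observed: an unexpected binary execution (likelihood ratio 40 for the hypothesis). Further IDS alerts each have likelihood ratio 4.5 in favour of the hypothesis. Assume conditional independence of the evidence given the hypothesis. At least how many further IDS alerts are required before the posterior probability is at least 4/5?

2

Prior odds = 0.013/0.987 = 13/987.
Bayes factor of the evidence already in hand = 40.
Odds after that evidence = (13/987) × 40 = 520/987.
Target odds = 0.8/0.2 = 4.
Need 4.5ⁿ ≥ 4 ÷ (520/987) = 987/130.
4.5¹ = 4.5 falls short of 987/130 but 4.5² = 20.25 reaches it, so n = 2.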